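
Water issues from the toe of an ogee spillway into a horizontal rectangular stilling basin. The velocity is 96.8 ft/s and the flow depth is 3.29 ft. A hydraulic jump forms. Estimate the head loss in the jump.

Fr₁ = V₁/√(g·y₁) = 96.8/√(32.2×3.29) = 9.40.
Bélanger equation: y₂/y₁ = ½[√(1 + 8Fr₁²) − 1] = ½[√708.6 − 1] = 12.8.
y₂ = 12.8 × 3.29 = 42.1 ft.
Head loss: ΔE = (y₂ − y₁)³/(4y₁y₂) = (42.1 − 3.29)³/(4×3.29×42.1) = 58656/555 = 106 ft.

ΔE = 106 ft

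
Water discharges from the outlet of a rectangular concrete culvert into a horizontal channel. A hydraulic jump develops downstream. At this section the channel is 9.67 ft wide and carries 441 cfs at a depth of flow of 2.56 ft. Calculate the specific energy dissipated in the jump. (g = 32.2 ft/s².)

ΔE = 0.634 ft

q = Q/b = 441/9.67 = 45.6 ft²/s; V₁ = q/y₁ = 17.8 ft/s. Fr₁ = V₁/√(g·y₁) = 1.96.
By Bélanger, y₂/y₁ = ½[√(1 + 8Fr₁²) − 1] = ½[√31.80 − 1] = 2.32.
y₂ = 2.32 × 2.56 = 5.94 ft.
Head loss: ΔE = (y₂ − y₁)³/(4y₁y₂) = (5.94 − 2.56)³/(4×2.56×5.94) = 38.5/60.8 = 0.634 ft.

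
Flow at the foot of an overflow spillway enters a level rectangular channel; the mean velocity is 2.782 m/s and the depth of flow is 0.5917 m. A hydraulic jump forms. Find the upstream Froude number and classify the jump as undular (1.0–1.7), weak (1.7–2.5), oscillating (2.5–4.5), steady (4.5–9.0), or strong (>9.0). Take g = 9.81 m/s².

Fr₁ = 1.155; undular jump

Fr₁ = V₁/√(g·y₁) = 2.782/√(9.81×0.5917) = 1.155.
Fr₁ = 1.155 lies in the undular range.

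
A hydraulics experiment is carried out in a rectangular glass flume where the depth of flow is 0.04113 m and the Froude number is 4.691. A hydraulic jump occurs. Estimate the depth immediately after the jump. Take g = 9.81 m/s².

y₂ = 0.2531 m

Fr₁ = 4.691 (given).
Sequent-depth ratio: y₂/y₁ = ½[√(1 + 8Fr₁²) − 1] = ½[√177.04 − 1] = 6.153.
y₂ = 6.153 × 0.04113 = 0.2531 m.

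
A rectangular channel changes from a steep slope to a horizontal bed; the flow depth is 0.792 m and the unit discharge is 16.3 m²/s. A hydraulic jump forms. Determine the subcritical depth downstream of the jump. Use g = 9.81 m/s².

y₂ = 7.88 m

V₁ = q/y₁ = 16.3/0.792 = 20.6 m/s. Fr₁ = V₁/√(g·y₁) = 20.6/√(9.81×0.792) = 7.38.
By Bélanger, y₂/y₁ = ½[√(1 + 8Fr₁²) − 1] = ½[√437.1 − 1] = 9.95.
y₂ = 9.95 × 0.792 = 7.88 m.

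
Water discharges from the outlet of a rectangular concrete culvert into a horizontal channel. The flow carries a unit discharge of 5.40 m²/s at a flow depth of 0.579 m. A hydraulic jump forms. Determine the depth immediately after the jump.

y₂ = 2.93 m

V₁ = q/y₁ = 5.40/0.579 = 9.33 m/s. Fr₁ = V₁/√(g·y₁) = 9.33/√(9.81×0.579) = 3.91.
Conjugate-depth relation: y₂/y₁ = ½[√(1 + 8Fr₁²) − 1] = ½[√123.5 − 1] = 5.06.
y₂ = 5.06 × 0.579 = 2.93 m.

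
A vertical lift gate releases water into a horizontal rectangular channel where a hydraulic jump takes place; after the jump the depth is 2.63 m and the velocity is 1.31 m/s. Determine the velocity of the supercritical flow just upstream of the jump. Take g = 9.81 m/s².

Fr₂ = V₂/√(g·y₂) = 1.31/√(9.81×2.63) = 0.258.
Applying the sequent-depth relation in reverse, y₁/y₂ = ½[√(1 + 8Fr₂²) − 1] = ½[√1.532 − 1] = 0.119.
y₁ = 0.119 × 2.63 = 0.313 m.
V₁ = q/y₁ = 3.45/0.313 = 11.0 m/s.

V₁ = 11.0 m/s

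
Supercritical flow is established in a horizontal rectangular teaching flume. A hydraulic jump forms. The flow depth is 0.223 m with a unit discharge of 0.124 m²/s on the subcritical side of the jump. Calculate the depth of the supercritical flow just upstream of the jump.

V₂ = q/y₂ = 0.124/0.223 = 0.556 m/s; Fr₂ = V₂/√(g·y₂) = 0.376.
Applying the sequent-depth relation in reverse, y₁/y₂ = ½[√(1 + 8Fr₂²) − 1] = ½[√2.131 − 1] = 0.230.
y₁ = 0.230 × 0.223 = 0.0513 m.

y₁ = 0.0513 m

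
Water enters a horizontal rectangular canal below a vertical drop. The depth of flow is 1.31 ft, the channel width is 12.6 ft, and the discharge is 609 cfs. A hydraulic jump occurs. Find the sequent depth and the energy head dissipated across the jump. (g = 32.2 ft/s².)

q = Q/b = 609/12.6 = 48.3 ft²/s; V₁ = q/y₁ = 36.9 ft/s. Fr₁ = V₁/√(g·y₁) = 5.68.
Sequent-depth ratio: y₂/y₁ = ½[√(1 + 8Fr₁²) − 1] = ½[√259.2 − 1] = 7.55.
y₂ = 7.55 × 1.31 = 9.89 ft.
V₂ = q/y₂ = 48.3/9.89 = 4.89 ft/s. E₁ = y₁ + V₁²/2g = 22.4 ft; E₂ = y₂ + V₂²/2g = 10.3 ft. ΔE = E₁ − E₂ = 12.2 ft.

y₂ = 9.89 ft; ΔE = 12.2 ft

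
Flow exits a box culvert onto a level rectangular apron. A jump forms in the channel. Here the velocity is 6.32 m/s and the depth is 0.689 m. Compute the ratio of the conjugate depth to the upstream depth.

y₂/y₁ = 2.97

Fr₁ = V₁/√(g·y₁) = 6.32/√(9.81×0.689) = 2.43.
Bélanger equation: y₂/y₁ = ½[√(1 + 8Fr₁²) − 1] = ½[√48.28 − 1] = 2.97.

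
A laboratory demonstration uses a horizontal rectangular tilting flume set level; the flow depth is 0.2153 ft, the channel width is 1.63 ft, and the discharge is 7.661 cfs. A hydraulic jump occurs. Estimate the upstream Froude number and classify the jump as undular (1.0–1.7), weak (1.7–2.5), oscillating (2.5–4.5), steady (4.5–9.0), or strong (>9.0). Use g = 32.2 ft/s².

q = Q/b = 7.661/1.63 = 4.700 ft²/s; V₁ = q/y₁ = 21.83 ft/s. Fr₁ = V₁/√(g·y₁) = 8.291.
Fr₁ = 8.291 lies in the steady range.

Fr₁ = 8.291; steady jump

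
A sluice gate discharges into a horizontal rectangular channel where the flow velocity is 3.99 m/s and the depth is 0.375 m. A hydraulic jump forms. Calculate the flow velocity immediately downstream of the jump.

Fr₁ = V₁/√(g·y₁) = 3.99/√(9.81×0.375) = 2.08.
Conjugate-depth relation: y₂/y₁ = ½[√(1 + 8Fr₁²) − 1] = ½[√35.62 − 1] = 2.48.
y₂ = 2.48 × 0.375 = 0.932 m.
q = V₁·y₁ = 3.99 × 0.375 = 1.50 m²/s.
V₂ = q/y₂ = 1.50/0.932 = 1.61 m/s.

V₂ = 1.61 m/s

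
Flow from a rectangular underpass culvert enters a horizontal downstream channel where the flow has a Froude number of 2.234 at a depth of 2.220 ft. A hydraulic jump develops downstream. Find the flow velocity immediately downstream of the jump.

Fr₁ = 2.234 (given).
Conjugate-depth relation: y₂/y₁ = ½[√(1 + 8Fr₁²) − 1] = ½[√40.926 − 1] = 2.699.
y₂ = 2.699 × 2.220 = 5.991 ft.
V₁ = Fr₁·√(g·y₁) = 2.234×√(32.2×2.220) = 18.89 ft/s; q = V₁·y₁ = 41.93 ft²/s.
V₂ = q/y₂ = 41.93/5.991 = 6.999 ft/s.

V₂ = 6.999 ft/s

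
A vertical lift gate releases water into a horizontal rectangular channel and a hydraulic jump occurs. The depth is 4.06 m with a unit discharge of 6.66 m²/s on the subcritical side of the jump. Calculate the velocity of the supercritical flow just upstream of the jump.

V₂ = q/y₂ = 6.66/4.06 = 1.64 m/s; Fr₂ = V₂/√(g·y₂) = 0.260.
Since the conjugate-depth ratio holds either way, y₁/y₂ = ½[√(1 + 8Fr₂²) − 1] = ½[√1.540 − 1] = 0.121.
y₁ = 0.121 × 4.06 = 0.490 m.
V₁ = q/y₁ = 6.66/0.490 = 13.6 m/s.

V₁ = 13.6 m/s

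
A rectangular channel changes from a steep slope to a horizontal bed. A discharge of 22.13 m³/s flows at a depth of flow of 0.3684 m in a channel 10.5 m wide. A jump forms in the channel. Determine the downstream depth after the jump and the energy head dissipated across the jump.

y₂ = 1.394 m; ΔE = 0.5257 m

q = Q/b = 22.13/10.5 = 2.108 m²/s; V₁ = q/y₁ = 5.721 m/s. Fr₁ = V₁/√(g·y₁) = 3.009.
Bélanger equation: y₂/y₁ = ½[√(1 + 8Fr₁²) − 1] = ½[√73.451 − 1] = 3.785.
y₂ = 3.785 × 0.3684 = 1.394 m.
V₂ = q/y₂ = 2.108/1.394 = 1.511 m/s. E₁ = y₁ + V₁²/2g = 2.037 m; E₂ = y₂ + V₂²/2g = 1.511 m. ΔE = E₁ − E₂ = 0.5257 m.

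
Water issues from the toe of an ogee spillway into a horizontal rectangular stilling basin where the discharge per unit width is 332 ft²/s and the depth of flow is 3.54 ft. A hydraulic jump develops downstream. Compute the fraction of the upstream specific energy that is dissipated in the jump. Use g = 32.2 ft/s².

V₁ = q/y₁ = 332/3.54 = 93.8 ft/s. Fr₁ = V₁/√(g·y₁) = 93.8/√(32.2×3.54) = 8.78.
Conjugate-depth relation: y₂/y₁ = ½[√(1 + 8Fr₁²) − 1] = ½[√618.3 − 1] = 11.9.
y₂ = 11.9 × 3.54 = 42.2 ft.
E₁ = y₁ + V₁²/2g = 140 ft. ΔE = (y₂ − y₁)³/(4y₁y₂) = 96.9 ft. ΔE/E₁ = 96.9/140 = 0.692.

ΔE/E₁ = 0.692 (69.2%)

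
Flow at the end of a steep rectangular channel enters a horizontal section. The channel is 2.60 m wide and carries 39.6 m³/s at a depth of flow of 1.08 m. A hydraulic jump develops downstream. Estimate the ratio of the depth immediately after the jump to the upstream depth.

y₂/y₁ = 5.65

q = Q/b = 39.6/2.60 = 15.2 m²/s; V₁ = q/y₁ = 14.1 m/s. Fr₁ = V₁/√(g·y₁) = 4.33.
Conjugate-depth relation: y₂/y₁ = ½[√(1 + 8Fr₁²) − 1] = ½[√151.2 − 1] = 5.65.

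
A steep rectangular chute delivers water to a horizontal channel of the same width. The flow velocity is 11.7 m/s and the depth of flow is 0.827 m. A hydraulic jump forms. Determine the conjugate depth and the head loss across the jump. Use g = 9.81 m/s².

Fr₁ = V₁/√(g·y₁) = 11.7/√(9.81×0.827) = 4.11.
From the momentum equation for a rectangular channel, y₂/y₁ = ½[√(1 + 8Fr₁²) − 1] = ½[√136.0 − 1] = 5.33.
y₂ = 5.33 × 0.827 = 4.41 m.
q = V₁·y₁ = 11.7 × 0.827 = 9.68 m²/s. V₂ = q/y₂ = 9.68/4.41 = 2.19 m/s. E₁ = y₁ + V₁²/2g = 7.80 m; E₂ = y₂ + V₂²/2g = 4.65 m. ΔE = E₁ − E₂ = 3.15 m.

y₂ = 4.41 m; ΔE = 3.15 m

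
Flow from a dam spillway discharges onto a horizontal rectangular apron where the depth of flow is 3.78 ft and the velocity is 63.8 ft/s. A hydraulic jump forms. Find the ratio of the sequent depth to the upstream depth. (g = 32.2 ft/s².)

y₂/y₁ = 7.69

Fr₁ = V₁/√(g·y₁) = 63.8/√(32.2×3.78) = 5.78.
By Bélanger, y₂/y₁ = ½[√(1 + 8Fr₁²) − 1] = ½[√268.5 − 1] = 7.69.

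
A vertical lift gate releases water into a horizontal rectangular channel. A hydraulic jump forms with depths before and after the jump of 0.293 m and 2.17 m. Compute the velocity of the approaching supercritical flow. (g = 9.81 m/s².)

V₁ = 9.46 m/s

For a rectangular channel the momentum equation gives q² = ½·g·y₁·y₂·(y₁ + y₂) = ½×9.81×0.293×2.17×2.46 = 7.68.
q = √7.68 = 2.77 m²/s.
V₁ = q/y₁ = 2.77/0.293 = 9.46 m/s.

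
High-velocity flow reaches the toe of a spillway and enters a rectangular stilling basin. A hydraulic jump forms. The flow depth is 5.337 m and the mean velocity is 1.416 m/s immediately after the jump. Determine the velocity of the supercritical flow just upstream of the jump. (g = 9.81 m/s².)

Fr₂ = V₂/√(g·y₂) = 1.416/√(9.81×5.337) = 0.1957.
Applying the sequent-depth relation in reverse, y₁/y₂ = ½[√(1 + 8Fr₂²) − 1] = ½[√1.3064 − 1] = 0.07148.
y₁ = 0.07148 × 5.337 = 0.3815 m.
V₁ = q/y₁ = 7.557/0.3815 = 19.81 m/s.

V₁ = 19.81 m/s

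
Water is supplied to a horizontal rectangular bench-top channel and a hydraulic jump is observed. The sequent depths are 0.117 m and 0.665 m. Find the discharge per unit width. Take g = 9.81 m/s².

For a rectangular channel the momentum equation gives q² = ½·g·y₁·y₂·(y₁ + y₂) = ½×9.81×0.117×0.665×0.782 = 0.298.
q = √0.298 = 0.546 m²/s.

q = 0.546 m²/s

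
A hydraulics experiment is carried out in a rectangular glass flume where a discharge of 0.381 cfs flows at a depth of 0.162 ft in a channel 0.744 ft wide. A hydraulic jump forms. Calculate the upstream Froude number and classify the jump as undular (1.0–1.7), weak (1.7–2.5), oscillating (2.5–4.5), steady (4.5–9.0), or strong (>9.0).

Fr₁ = 1.38; undular jump

q = Q/b = 0.381/0.744 = 0.512 ft²/s; V₁ = q/y₁ = 3.16 ft/s. Fr₁ = V₁/√(g·y₁) = 1.38.
Fr₁ = 1.38 lies in the undular range.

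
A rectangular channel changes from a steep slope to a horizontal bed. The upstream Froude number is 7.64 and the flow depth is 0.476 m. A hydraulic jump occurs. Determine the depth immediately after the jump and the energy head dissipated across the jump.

y₂ = 4.91 m; ΔE = 9.33 m

Fr₁ = 7.64 (given).
Bélanger equation: y₂/y₁ = ½[√(1 + 8Fr₁²) − 1] = ½[√468.0 − 1] = 10.3.
y₂ = 10.3 × 0.476 = 4.91 m.
Head loss: ΔE = (y₂ − y₁)³/(4y₁y₂) = (4.91 − 0.476)³/(4×0.476×4.91) = 87.2/9.35 = 9.33 m.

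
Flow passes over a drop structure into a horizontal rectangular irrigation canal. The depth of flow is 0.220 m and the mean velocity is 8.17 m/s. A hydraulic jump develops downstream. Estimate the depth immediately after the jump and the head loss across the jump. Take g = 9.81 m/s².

Fr₁ = V₁/√(g·y₁) = 8.17/√(9.81×0.220) = 5.56.
Sequent-depth ratio: y₂/y₁ = ½[√(1 + 8Fr₁²) − 1] = ½[√248.4 − 1] = 7.38.
y₂ = 7.38 × 0.220 = 1.62 m.
q = V₁·y₁ = 8.17 × 0.220 = 1.80 m²/s. V₂ = q/y₂ = 1.80/1.62 = 1.11 m/s. E₁ = y₁ + V₁²/2g = 3.62 m; E₂ = y₂ + V₂²/2g = 1.69 m. ΔE = E₁ − E₂ = 1.94 m.

y₂ = 1.62 m; ΔE = 1.94 m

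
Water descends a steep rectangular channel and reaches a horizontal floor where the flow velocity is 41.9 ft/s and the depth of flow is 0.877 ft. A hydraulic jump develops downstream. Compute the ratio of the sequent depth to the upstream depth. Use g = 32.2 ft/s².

Fr₁ = V₁/√(g·y₁) = 41.9/√(32.2×0.877) = 7.88.
From the momentum equation for a rectangular channel, y₂/y₁ = ½[√(1 + 8Fr₁²) − 1] = ½[√498.4 − 1] = 10.7.

y₂/y₁ = 10.7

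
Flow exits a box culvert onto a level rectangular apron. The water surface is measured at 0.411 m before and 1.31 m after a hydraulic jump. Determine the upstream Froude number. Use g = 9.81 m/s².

For a rectangular channel the momentum equation gives q² = ½·g·y₁·y₂·(y₁ + y₂) = ½×9.81×0.411×1.31×1.72 = 4.54.
q = √4.54 = 2.13 m²/s.
V₁ = q/y₁ = 5.19 m/s; Fr₁ = V₁/√(g·y₁) = 2.58.

Fr₁ = 2.58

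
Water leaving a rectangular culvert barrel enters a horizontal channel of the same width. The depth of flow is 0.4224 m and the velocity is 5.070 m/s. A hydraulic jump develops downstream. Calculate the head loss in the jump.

Fr₁ = V₁/√(g·y₁) = 5.070/√(9.81×0.4224) = 2.491.
From the momentum equation for a rectangular channel, y₂/y₁ = ½[√(1 + 8Fr₁²) − 1] = ½[√50.626 − 1] = 3.058.
y₂ = 3.058 × 0.4224 = 1.292 m.
q = V₁·y₁ = 5.070 × 0.4224 = 2.142 m²/s. V₂ = q/y₂ = 2.142/1.292 = 1.658 m/s. E₁ = y₁ + V₁²/2g = 1.733 m; E₂ = y₂ + V₂²/2g = 1.432 m. ΔE = E₁ − E₂ = 0.3009 m.

ΔE = 0.3009 m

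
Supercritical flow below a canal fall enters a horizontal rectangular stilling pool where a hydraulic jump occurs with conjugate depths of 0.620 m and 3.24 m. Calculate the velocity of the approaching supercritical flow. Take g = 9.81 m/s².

For a rectangular channel the momentum equation gives q² = ½·g·y₁·y₂·(y₁ + y₂) = ½×9.81×0.620×3.24×3.86 = 38.0.
q = √38.0 = 6.17 m²/s.
V₁ = q/y₁ = 6.17/0.620 = 9.95 m/s.

V₁ = 9.95 m/s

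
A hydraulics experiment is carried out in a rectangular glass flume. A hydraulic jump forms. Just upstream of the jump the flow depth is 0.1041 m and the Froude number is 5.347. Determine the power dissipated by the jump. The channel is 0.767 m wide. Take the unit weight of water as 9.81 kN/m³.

P = 3.495 kW

Fr₁ = 5.347 (given).
By Bélanger, y₂/y₁ = ½[√(1 + 8Fr₁²) − 1] = ½[√229.72 − 1] = 7.078.
y₂ = 7.078 × 0.1041 = 0.7369 m.
V₁ = Fr₁·√(g·y₁) = 5.347×√(9.81×0.1041) = 5.403 m/s; q = V₁·y₁ = 0.5625 m²/s. V₂ = q/y₂ = 0.5625/0.7369 = 0.7634 m/s. E₁ = y₁ + V₁²/2g = 1.592 m; E₂ = y₂ + V₂²/2g = 0.7666 m. ΔE = E₁ − E₂ = 0.8257 m.
Q = q·b = 0.5625 × 0.767 = 0.4314 m³/s. P = γ·Q·ΔE = 9.81 × 0.4314 × 0.8257 = 3.495 kW.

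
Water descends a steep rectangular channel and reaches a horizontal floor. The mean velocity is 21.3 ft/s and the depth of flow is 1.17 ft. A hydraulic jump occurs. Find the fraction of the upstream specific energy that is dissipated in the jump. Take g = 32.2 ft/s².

Fr₁ = V₁/√(g·y₁) = 21.3/√(32.2×1.17) = 3.47.
By Bélanger, y₂/y₁ = ½[√(1 + 8Fr₁²) − 1] = ½[√97.34 − 1] = 4.43.
y₂ = 4.43 × 1.17 = 5.19 ft.
E₁ = y₁ + V₁²/2g = 8.21 ft. ΔE = (y₂ − y₁)³/(4y₁y₂) = 2.67 ft. ΔE/E₁ = 2.67/8.21 = 0.325.

ΔE/E₁ = 0.325 (32.5%)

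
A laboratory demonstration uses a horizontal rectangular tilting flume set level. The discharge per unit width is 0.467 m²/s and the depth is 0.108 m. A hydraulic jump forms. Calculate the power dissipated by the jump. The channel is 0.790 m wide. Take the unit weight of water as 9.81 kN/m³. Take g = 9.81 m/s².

V₁ = q/y₁ = 0.467/0.108 = 4.32 m/s. Fr₁ = V₁/√(g·y₁) = 4.32/√(9.81×0.108) = 4.20.
Bélanger equation: y₂/y₁ = ½[√(1 + 8Fr₁²) − 1] = ½[√142.2 − 1] = 5.46.
y₂ = 5.46 × 0.108 = 0.590 m.
V₂ = q/y₂ = 0.467/0.590 = 0.792 m/s. E₁ = y₁ + V₁²/2g = 1.06 m; E₂ = y₂ + V₂²/2g = 0.622 m. ΔE = E₁ − E₂ = 0.439 m.
Q = q·b = 0.467 × 0.790 = 0.369 m³/s. P = γ·Q·ΔE = 9.81 × 0.369 × 0.439 = 1.59 kW.

P = 1.59 kW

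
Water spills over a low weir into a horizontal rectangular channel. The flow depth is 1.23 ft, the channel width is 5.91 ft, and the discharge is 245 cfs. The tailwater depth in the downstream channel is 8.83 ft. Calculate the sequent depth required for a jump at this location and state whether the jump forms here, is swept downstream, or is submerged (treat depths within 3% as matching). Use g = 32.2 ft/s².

q = Q/b = 245/5.91 = 41.5 ft²/s; V₁ = q/y₁ = 33.7 ft/s. Fr₁ = V₁/√(g·y₁) = 5.36.
By Bélanger, y₂/y₁ = ½[√(1 + 8Fr₁²) − 1] = ½[√230.4 − 1] = 7.09.
y₂ = 7.09 × 1.23 = 8.72 ft.
Tailwater y_tw = 8.83 ft: y_tw ≈ y₂, so the jump forms here.

y₂ = 8.72 ft; the jump forms here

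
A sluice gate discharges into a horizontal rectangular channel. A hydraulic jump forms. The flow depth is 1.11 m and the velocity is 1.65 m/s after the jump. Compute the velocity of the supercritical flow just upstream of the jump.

V₁ = 4.51 m/s

Fr₂ = V₂/√(g·y₂) = 1.65/√(9.81×1.11) = 0.500.
The Bélanger relation is symmetric: y₁/y₂ = ½[√(1 + 8Fr₂²) − 1] = ½[√3.000 − 1] = 0.366.
y₁ = 0.366 × 1.11 = 0.406 m.
V₁ = q/y₁ = 1.83/0.406 = 4.51 m/s.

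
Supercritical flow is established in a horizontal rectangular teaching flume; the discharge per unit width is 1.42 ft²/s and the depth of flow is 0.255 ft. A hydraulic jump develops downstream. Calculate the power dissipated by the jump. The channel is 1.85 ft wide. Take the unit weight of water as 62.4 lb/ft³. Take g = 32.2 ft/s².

V₁ = q/y₁ = 1.42/0.255 = 5.57 ft/s. Fr₁ = V₁/√(g·y₁) = 5.57/√(32.2×0.255) = 1.94.
Bélanger equation: y₂/y₁ = ½[√(1 + 8Fr₁²) − 1] = ½[√31.21 − 1] = 2.29.
y₂ = 2.29 × 0.255 = 0.585 ft.
Head loss: ΔE = (y₂ − y₁)³/(4y₁y₂) = (0.585 − 0.255)³/(4×0.255×0.585) = 0.0359/0.597 = 0.0601 ft.
Q = q·b = 1.42 × 1.85 = 2.63 cfs. P = γ·Q·ΔE/550 = 62.4 × 2.63 × 0.0601 / 550 = 0.0179 hp.

P = 0.0179 hp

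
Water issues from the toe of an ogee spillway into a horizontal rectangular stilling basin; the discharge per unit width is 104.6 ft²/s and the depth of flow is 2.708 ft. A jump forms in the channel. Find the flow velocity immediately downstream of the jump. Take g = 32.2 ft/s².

V₂ = 7.191 ft/s

V₁ = q/y₁ = 104.6/2.708 = 38.63 ft/s. Fr₁ = V₁/√(g·y₁) = 38.63/√(32.2×2.708) = 4.136.
From the momentum equation for a rectangular channel, y₂/y₁ = ½[√(1 + 8Fr₁²) − 1] = ½[√137.88 − 1] = 5.371.
y₂ = 5.371 × 2.708 = 14.55 ft.
V₂ = q/y₂ = 104.6/14.55 = 7.191 ft/s.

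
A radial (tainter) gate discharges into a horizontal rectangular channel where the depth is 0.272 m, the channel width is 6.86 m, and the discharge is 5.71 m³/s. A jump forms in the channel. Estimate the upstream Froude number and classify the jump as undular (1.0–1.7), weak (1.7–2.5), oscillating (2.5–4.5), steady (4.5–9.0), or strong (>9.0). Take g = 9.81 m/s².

q = Q/b = 5.71/6.86 = 0.832 m²/s; V₁ = q/y₁ = 3.06 m/s. Fr₁ = V₁/√(g·y₁) = 1.87.
Fr₁ = 1.87 lies in the weak range.

Fr₁ = 1.87; weak jump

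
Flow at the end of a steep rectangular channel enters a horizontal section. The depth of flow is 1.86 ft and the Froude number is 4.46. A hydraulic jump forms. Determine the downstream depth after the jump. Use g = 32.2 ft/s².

y₂ = 10.8 ft

Fr₁ = 4.46 (given).
Conjugate-depth relation: y₂/y₁ = ½[√(1 + 8Fr₁²) − 1] = ½[√160.1 − 1] = 5.83.
y₂ = 5.83 × 1.86 = 10.8 ft.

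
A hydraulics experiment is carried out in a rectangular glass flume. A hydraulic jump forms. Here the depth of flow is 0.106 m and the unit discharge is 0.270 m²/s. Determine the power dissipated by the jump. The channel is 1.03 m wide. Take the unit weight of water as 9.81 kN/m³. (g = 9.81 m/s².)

P = 0.208 kW

V₁ = q/y₁ = 0.270/0.106 = 2.55 m/s. Fr₁ = V₁/√(g·y₁) = 2.55/√(9.81×0.106) = 2.50.
By Bélanger, y₂/y₁ = ½[√(1 + 8Fr₁²) − 1] = ½[√50.91 − 1] = 3.07.
y₂ = 3.07 × 0.106 = 0.325 m.
Head loss: ΔE = (y₂ − y₁)³/(4y₁y₂) = (0.325 − 0.106)³/(4×0.106×0.325) = 0.0105/0.138 = 0.0764 m.
Q = q·b = 0.270 × 1.03 = 0.278 m³/s. P = γ·Q·ΔE = 9.81 × 0.278 × 0.0764 = 0.208 kW.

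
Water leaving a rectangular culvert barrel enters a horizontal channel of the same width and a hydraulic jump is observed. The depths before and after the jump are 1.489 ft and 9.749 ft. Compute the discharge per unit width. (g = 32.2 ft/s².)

For a rectangular channel the momentum equation gives q² = ½·g·y₁·y₂·(y₁ + y₂) = ½×32.2×1.489×9.749×11.24 = 2626.
q = √2626 = 51.25 ft²/s.

q = 51.25 ft²/s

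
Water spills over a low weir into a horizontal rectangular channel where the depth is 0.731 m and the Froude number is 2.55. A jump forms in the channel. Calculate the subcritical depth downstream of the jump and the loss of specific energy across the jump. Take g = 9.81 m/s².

Fr₁ = 2.55 (given).
Conjugate-depth relation: y₂/y₁ = ½[√(1 + 8Fr₁²) − 1] = ½[√53.02 − 1] = 3.14.
y₂ = 3.14 × 0.731 = 2.30 m.
Head loss: ΔE = (y₂ − y₁)³/(4y₁y₂) = (2.30 − 0.731)³/(4×0.731×2.30) = 3.83/6.71 = 0.571 m.

y₂ = 2.30 m; ΔE = 0.571 m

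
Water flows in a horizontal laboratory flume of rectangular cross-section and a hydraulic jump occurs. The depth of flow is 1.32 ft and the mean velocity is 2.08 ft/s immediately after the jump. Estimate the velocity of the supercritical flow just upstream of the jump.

V₁ = 12.0 ft/s

Fr₂ = V₂/√(g·y₂) = 2.08/√(32.2×1.32) = 0.319.
Since the conjugate-depth ratio holds either way, y₁/y₂ = ½[√(1 + 8Fr₂²) − 1] = ½[√1.814 − 1] = 0.173.
y₁ = 0.173 × 1.32 = 0.229 ft.
V₁ = q/y₁ = 2.75/0.229 = 12.0 ft/s.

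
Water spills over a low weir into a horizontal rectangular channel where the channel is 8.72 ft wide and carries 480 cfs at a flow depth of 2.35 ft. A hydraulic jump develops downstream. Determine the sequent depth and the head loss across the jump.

y₂ = 7.85 ft; ΔE = 2.26 ft

q = Q/b = 480/8.72 = 55.0 ft²/s; V₁ = q/y₁ = 23.4 ft/s. Fr₁ = V₁/√(g·y₁) = 2.69.
By Bélanger, y₂/y₁ = ½[√(1 + 8Fr₁²) − 1] = ½[√59.01 − 1] = 3.34.
y₂ = 3.34 × 2.35 = 7.85 ft.
V₂ = q/y₂ = 55.0/7.85 = 7.01 ft/s. E₁ = y₁ + V₁²/2g = 10.9 ft; E₂ = y₂ + V₂²/2g = 8.61 ft. ΔE = E₁ − E₂ = 2.26 ft.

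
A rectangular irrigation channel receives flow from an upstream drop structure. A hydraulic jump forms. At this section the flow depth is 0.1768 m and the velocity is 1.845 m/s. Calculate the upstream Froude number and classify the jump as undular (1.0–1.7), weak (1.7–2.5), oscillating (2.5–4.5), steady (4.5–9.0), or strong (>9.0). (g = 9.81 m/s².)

Fr₁ = V₁/√(g·y₁) = 1.845/√(9.81×0.1768) = 1.401.
Fr₁ = 1.401 lies in the undular range.

Fr₁ = 1.401; undular jump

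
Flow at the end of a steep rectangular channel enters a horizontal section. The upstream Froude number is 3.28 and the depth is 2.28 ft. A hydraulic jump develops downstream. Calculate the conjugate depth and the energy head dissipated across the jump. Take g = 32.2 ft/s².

Fr₁ = 3.28 (given).
Conjugate-depth relation: y₂/y₁ = ½[√(1 + 8Fr₁²) − 1] = ½[√87.07 − 1] = 4.17.
y₂ = 4.17 × 2.28 = 9.50 ft.
V₁ = Fr₁·√(g·y₁) = 3.28×√(32.2×2.28) = 28.1 ft/s; q = V₁·y₁ = 64.1 ft²/s. V₂ = q/y₂ = 64.1/9.50 = 6.75 ft/s. E₁ = y₁ + V₁²/2g = 14.5 ft; E₂ = y₂ + V₂²/2g = 10.2 ft. ΔE = E₁ − E₂ = 4.34 ft.

y₂ = 9.50 ft; ΔE = 4.34 ft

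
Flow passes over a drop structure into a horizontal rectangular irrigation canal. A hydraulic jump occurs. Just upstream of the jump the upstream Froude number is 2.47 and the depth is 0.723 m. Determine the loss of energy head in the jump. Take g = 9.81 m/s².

ΔE = 0.498 m

Fr₁ = 2.47 (given).
Conjugate-depth relation: y₂/y₁ = ½[√(1 + 8Fr₁²) − 1] = ½[√49.81 − 1] = 3.03.
y₂ = 3.03 × 0.723 = 2.19 m.
Head loss: ΔE = (y₂ − y₁)³/(4y₁y₂) = (2.19 − 0.723)³/(4×0.723×2.19) = 3.16/6.33 = 0.498 m.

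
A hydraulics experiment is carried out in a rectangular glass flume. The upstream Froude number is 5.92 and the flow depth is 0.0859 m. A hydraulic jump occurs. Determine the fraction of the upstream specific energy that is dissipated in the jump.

Fr₁ = 5.92 (given).
By Bélanger, y₂/y₁ = ½[√(1 + 8Fr₁²) − 1] = ½[√281.4 − 1] = 7.89.
y₂ = 7.89 × 0.0859 = 0.677 m.
E₁ = y₁(1 + Fr₁²/2) = 0.0859×(1 + 5.92²/2) = 1.59 m. ΔE = (y₂ − y₁)³/(4y₁y₂) = 0.889 m. ΔE/E₁ = 0.889/1.59 = 0.559.

ΔE/E₁ = 0.559 (55.9%)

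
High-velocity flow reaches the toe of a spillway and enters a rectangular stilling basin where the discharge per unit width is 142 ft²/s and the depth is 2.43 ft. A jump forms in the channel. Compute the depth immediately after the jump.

y₂ = 21.5 ft

V₁ = q/y₁ = 142/2.43 = 58.4 ft/s. Fr₁ = V₁/√(g·y₁) = 58.4/√(32.2×2.43) = 6.61.
Sequent-depth ratio: y₂/y₁ = ½[√(1 + 8Fr₁²) − 1] = ½[√350.1 − 1] = 8.86.
y₂ = 8.86 × 2.43 = 21.5 ft.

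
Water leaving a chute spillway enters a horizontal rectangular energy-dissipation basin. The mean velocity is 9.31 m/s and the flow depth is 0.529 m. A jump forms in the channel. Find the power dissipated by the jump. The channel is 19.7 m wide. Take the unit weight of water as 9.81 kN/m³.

Fr₁ = V₁/√(g·y₁) = 9.31/√(9.81×0.529) = 4.09.
Conjugate-depth relation: y₂/y₁ = ½[√(1 + 8Fr₁²) − 1] = ½[√134.6 − 1] = 5.30.
y₂ = 5.30 × 0.529 = 2.80 m.
Head loss: ΔE = (y₂ − y₁)³/(4y₁y₂) = (2.80 − 0.529)³/(4×0.529×2.80) = 11.8/5.93 = 1.99 m.
q = V₁·y₁ = 9.31 × 0.529 = 4.92 m²/s. Q = q·b = 4.92 × 19.7 = 97.0 m³/s. P = γ·Q·ΔE = 9.81 × 97.0 × 1.99 = 1889 kW.

P = 1889 kW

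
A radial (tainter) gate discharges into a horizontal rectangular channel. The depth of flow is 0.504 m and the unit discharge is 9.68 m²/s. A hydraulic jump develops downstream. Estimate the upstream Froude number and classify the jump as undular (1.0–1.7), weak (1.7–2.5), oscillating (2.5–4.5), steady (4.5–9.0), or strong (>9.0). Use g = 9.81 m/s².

Fr₁ = 8.64; steady jump

V₁ = q/y₁ = 9.68/0.504 = 19.2 m/s. Fr₁ = V₁/√(g·y₁) = 19.2/√(9.81×0.504) = 8.64.
Fr₁ = 8.64 lies in the steady range.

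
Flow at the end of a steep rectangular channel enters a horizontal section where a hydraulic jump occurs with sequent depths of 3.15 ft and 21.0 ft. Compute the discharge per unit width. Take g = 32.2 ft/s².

q = 160 ft²/s

For a rectangular channel the momentum equation gives q² = ½·g·y₁·y₂·(y₁ + y₂) = ½×32.2×3.15×21.0×24.1 = 25720.
q = √25720 = 160 ft²/s.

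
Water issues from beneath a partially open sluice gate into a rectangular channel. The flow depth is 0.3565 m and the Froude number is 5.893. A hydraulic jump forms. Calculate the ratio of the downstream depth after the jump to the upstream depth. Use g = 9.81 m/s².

Fr₁ = 5.893 (given).
From the momentum equation for a rectangular channel, y₂/y₁ = ½[√(1 + 8Fr₁²) − 1] = ½[√278.82 − 1] = 7.849.

y₂/y₁ = 7.849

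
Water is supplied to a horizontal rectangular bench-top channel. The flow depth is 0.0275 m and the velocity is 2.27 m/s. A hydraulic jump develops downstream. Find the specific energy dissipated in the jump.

ΔE = 0.125 m

Fr₁ = V₁/√(g·y₁) = 2.27/√(9.81×0.0275) = 4.37.
Sequent-depth ratio: y₂/y₁ = ½[√(1 + 8Fr₁²) − 1] = ½[√153.8 − 1] = 5.70.
y₂ = 5.70 × 0.0275 = 0.157 m.
q = V₁·y₁ = 2.27 × 0.0275 = 0.0624 m²/s. V₂ = q/y₂ = 0.0624/0.157 = 0.398 m/s. E₁ = y₁ + V₁²/2g = 0.290 m; E₂ = y₂ + V₂²/2g = 0.165 m. ΔE = E₁ − E₂ = 0.125 m.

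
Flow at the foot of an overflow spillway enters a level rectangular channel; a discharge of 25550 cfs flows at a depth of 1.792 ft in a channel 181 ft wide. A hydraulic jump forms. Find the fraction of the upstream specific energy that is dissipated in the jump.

q = Q/b = 25550/181 = 141.2 ft²/s; V₁ = q/y₁ = 78.77 ft/s. Fr₁ = V₁/√(g·y₁) = 10.37.
By Bélanger, y₂/y₁ = ½[√(1 + 8Fr₁²) − 1] = ½[√861.29 − 1] = 14.17.
y₂ = 14.17 × 1.792 = 25.40 ft.
E₁ = y₁ + V₁²/2g = 98.14 ft. ΔE = (y₂ − y₁)³/(4y₁y₂) = 72.27 ft. ΔE/E₁ = 72.27/98.14 = 0.736.

ΔE/E₁ = 0.736 (73.6%)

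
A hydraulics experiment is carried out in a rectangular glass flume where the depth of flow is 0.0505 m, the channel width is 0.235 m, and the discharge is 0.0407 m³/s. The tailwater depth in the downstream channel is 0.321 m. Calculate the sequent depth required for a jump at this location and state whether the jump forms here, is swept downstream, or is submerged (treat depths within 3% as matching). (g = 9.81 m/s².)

q = Q/b = 0.0407/0.235 = 0.173 m²/s; V₁ = q/y₁ = 3.43 m/s. Fr₁ = V₁/√(g·y₁) = 4.87.
By Bélanger, y₂/y₁ = ½[√(1 + 8Fr₁²) − 1] = ½[√190.9 − 1] = 6.41.
y₂ = 6.41 × 0.0505 = 0.324 m.
Tailwater y_tw = 0.321 m: y_tw ≈ y₂, so the jump forms here.

y₂ = 0.324 m; the jump forms here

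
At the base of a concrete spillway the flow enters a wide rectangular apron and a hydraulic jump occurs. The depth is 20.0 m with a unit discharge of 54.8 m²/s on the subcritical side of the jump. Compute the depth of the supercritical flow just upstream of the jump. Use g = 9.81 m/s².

y₁ = 1.43 m

V₂ = q/y₂ = 54.8/20.0 = 2.74 m/s; Fr₂ = V₂/√(g·y₂) = 0.196.
Since the conjugate-depth ratio holds either way, y₁/y₂ = ½[√(1 + 8Fr₂²) − 1] = ½[√1.306 − 1] = 0.0714.
y₁ = 0.0714 × 20.0 = 1.43 m.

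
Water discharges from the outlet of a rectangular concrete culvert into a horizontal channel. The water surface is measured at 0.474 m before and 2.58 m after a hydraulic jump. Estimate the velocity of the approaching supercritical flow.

For a rectangular channel the momentum equation gives q² = ½·g·y₁·y₂·(y₁ + y₂) = ½×9.81×0.474×2.58×3.05 = 18.3.
q = √18.3 = 4.28 m²/s.
V₁ = q/y₁ = 4.28/0.474 = 9.03 m/s.

V₁ = 9.03 m/s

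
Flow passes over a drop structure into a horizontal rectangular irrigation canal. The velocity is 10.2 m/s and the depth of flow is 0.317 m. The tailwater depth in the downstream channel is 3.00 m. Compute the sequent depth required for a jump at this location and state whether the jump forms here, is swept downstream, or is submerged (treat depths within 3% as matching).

Fr₁ = V₁/√(g·y₁) = 10.2/√(9.81×0.317) = 5.78.
Sequent-depth ratio: y₂/y₁ = ½[√(1 + 8Fr₁²) − 1] = ½[√268.6 − 1] = 7.70.
y₂ = 7.70 × 0.317 = 2.44 m.
Tailwater y_tw = 3.00 m: y_tw > y₂, so the jump is submerged.

y₂ = 2.44 m; the jump is submerged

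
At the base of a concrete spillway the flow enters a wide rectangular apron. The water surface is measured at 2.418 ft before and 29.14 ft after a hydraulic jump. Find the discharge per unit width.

q = 189.2 ft²/s

For a rectangular channel the momentum equation gives q² = ½·g·y₁·y₂·(y₁ + y₂) = ½×32.2×2.418×29.14×31.56 = 35800.
q = √35800 = 189.2 ft²/s.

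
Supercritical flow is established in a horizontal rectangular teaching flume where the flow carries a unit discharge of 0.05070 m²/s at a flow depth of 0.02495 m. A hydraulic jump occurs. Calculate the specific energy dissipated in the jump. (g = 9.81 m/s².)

V₁ = q/y₁ = 0.05070/0.02495 = 2.032 m/s. Fr₁ = V₁/√(g·y₁) = 2.032/√(9.81×0.02495) = 4.107.
Sequent-depth ratio: y₂/y₁ = ½[√(1 + 8Fr₁²) − 1] = ½[√135.97 − 1] = 5.330.
y₂ = 5.330 × 0.02495 = 0.1330 m.
Head loss: ΔE = (y₂ − y₁)³/(4y₁y₂) = (0.1330 − 0.02495)³/(4×0.02495×0.1330) = 0.001261/0.01327 = 0.09502 m.

ΔE = 0.09502 m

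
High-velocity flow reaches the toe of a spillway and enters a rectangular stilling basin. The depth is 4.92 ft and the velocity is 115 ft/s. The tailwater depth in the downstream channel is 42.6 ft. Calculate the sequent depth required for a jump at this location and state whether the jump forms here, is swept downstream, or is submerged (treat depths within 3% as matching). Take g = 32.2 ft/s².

Fr₁ = V₁/√(g·y₁) = 115/√(32.2×4.92) = 9.14.
From the momentum equation for a rectangular channel, y₂/y₁ = ½[√(1 + 8Fr₁²) − 1] = ½[√668.8 − 1] = 12.4.
y₂ = 12.4 × 4.92 = 61.2 ft.
Tailwater y_tw = 42.6 ft: y_tw < y₂, so the jump is swept downstream.

y₂ = 61.2 ft; the jump is swept downstream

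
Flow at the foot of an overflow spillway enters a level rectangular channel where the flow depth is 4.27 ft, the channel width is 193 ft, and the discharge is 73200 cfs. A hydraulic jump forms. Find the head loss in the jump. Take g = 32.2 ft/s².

ΔE = 81.9 ft

q = Q/b = 73200/193 = 379 ft²/s; V₁ = q/y₁ = 88.8 ft/s. Fr₁ = V₁/√(g·y₁) = 7.58.
By Bélanger, y₂/y₁ = ½[√(1 + 8Fr₁²) − 1] = ½[√460.0 − 1] = 10.2.
y₂ = 10.2 × 4.27 = 43.7 ft.
Head loss: ΔE = (y₂ − y₁)³/(4y₁y₂) = (43.7 − 4.27)³/(4×4.27×43.7) = 61107/746 = 81.9 ft.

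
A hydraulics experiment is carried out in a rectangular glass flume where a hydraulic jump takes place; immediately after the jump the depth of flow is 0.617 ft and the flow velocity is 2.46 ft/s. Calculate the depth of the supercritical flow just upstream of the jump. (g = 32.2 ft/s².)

Fr₂ = V₂/√(g·y₂) = 2.46/√(32.2×0.617) = 0.552.
Applying the sequent-depth relation in reverse, y₁/y₂ = ½[√(1 + 8Fr₂²) − 1] = ½[√3.437 − 1] = 0.427.
y₁ = 0.427 × 0.617 = 0.263 ft.

y₁ = 0.263 ft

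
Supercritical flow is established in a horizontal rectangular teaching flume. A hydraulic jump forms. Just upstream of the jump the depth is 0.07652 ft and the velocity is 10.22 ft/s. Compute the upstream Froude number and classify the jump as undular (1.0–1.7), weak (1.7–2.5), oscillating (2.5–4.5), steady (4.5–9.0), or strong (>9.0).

Fr₁ = V₁/√(g·y₁) = 10.22/√(32.2×0.07652) = 6.511.
Fr₁ = 6.511 lies in the steady range.

Fr₁ = 6.511; steady jump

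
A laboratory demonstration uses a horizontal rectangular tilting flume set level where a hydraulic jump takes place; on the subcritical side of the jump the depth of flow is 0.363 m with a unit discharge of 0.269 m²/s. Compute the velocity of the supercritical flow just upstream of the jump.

V₂ = q/y₂ = 0.269/0.363 = 0.741 m/s; Fr₂ = V₂/√(g·y₂) = 0.393.
From the momentum equation (using Fr₂), y₁/y₂ = ½[√(1 + 8Fr₂²) − 1] = ½[√2.234 − 1] = 0.247.
y₁ = 0.247 × 0.363 = 0.0898 m.
V₁ = q/y₁ = 0.269/0.0898 = 3.00 m/s.

V₁ = 3.00 m/s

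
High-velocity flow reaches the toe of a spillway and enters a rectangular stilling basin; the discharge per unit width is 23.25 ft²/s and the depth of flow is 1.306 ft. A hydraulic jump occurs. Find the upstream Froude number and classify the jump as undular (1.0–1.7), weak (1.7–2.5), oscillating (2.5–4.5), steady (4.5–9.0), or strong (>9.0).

Fr₁ = 2.745; oscillating jump

V₁ = q/y₁ = 23.25/1.306 = 17.80 ft/s. Fr₁ = V₁/√(g·y₁) = 17.80/√(32.2×1.306) = 2.745.
Fr₁ = 2.745 lies in the oscillating range.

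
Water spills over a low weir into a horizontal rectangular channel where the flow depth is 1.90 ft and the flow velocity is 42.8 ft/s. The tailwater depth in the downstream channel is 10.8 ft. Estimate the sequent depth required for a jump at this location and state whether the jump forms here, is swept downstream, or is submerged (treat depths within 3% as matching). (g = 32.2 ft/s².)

Fr₁ = V₁/√(g·y₁) = 42.8/√(32.2×1.90) = 5.47.
Bélanger equation: y₂/y₁ = ½[√(1 + 8Fr₁²) − 1] = ½[√240.5 − 1] = 7.25.
y₂ = 7.25 × 1.90 = 13.8 ft.
Tailwater y_tw = 10.8 ft: y_tw < y₂, so the jump is swept downstream.

y₂ = 13.8 ft; the jump is swept downstream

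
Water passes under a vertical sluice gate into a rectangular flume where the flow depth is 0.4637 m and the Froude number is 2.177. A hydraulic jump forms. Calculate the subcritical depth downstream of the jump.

Fr₁ = 2.177 (given).
From the momentum equation for a rectangular channel, y₂/y₁ = ½[√(1 + 8Fr₁²) − 1] = ½[√38.915 − 1] = 2.619.
y₂ = 2.619 × 0.4637 = 1.214 m.

y₂ = 1.214 m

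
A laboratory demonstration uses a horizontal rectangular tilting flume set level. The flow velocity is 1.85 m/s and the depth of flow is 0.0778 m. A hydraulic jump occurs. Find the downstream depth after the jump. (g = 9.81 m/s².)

y₂ = 0.197 m

Fr₁ = V₁/√(g·y₁) = 1.85/√(9.81×0.0778) = 2.12.
Sequent-depth ratio: y₂/y₁ = ½[√(1 + 8Fr₁²) − 1] = ½[√36.87 − 1] = 2.54.
y₂ = 2.54 × 0.0778 = 0.197 m.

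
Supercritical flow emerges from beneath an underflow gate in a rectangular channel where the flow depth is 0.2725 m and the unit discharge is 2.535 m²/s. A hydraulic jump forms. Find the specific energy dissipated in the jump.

V₁ = q/y₁ = 2.535/0.2725 = 9.303 m/s. Fr₁ = V₁/√(g·y₁) = 9.303/√(9.81×0.2725) = 5.690.
Sequent-depth ratio: y₂/y₁ = ½[√(1 + 8Fr₁²) − 1] = ½[√259.99 − 1] = 7.562.
y₂ = 7.562 × 0.2725 = 2.061 m.
Head loss: ΔE = (y₂ − y₁)³/(4y₁y₂) = (2.061 − 0.2725)³/(4×0.2725×2.061) = 5.718/2.246 = 2.546 m.

ΔE = 2.546 m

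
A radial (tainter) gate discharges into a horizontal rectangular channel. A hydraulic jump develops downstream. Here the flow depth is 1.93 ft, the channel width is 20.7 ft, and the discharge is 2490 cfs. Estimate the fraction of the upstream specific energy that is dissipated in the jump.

q = Q/b = 2490/20.7 = 120 ft²/s; V₁ = q/y₁ = 62.3 ft/s. Fr₁ = V₁/√(g·y₁) = 7.91.
From the momentum equation for a rectangular channel, y₂/y₁ = ½[√(1 + 8Fr₁²) − 1] = ½[√501.1 − 1] = 10.7.
y₂ = 10.7 × 1.93 = 20.6 ft.
E₁ = y₁ + V₁²/2g = 62.2 ft. ΔE = (y₂ − y₁)³/(4y₁y₂) = 41.1 ft. ΔE/E₁ = 41.1/62.2 = 0.660.

ΔE/E₁ = 0.660 (66.0%)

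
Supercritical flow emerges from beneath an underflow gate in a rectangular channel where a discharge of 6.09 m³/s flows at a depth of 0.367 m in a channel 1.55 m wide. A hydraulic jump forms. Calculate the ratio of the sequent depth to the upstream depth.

y₂/y₁ = 7.49

q = Q/b = 6.09/1.55 = 3.93 m²/s; V₁ = q/y₁ = 10.7 m/s. Fr₁ = V₁/√(g·y₁) = 5.64.
Bélanger equation: y₂/y₁ = ½[√(1 + 8Fr₁²) − 1] = ½[√255.7 − 1] = 7.49.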